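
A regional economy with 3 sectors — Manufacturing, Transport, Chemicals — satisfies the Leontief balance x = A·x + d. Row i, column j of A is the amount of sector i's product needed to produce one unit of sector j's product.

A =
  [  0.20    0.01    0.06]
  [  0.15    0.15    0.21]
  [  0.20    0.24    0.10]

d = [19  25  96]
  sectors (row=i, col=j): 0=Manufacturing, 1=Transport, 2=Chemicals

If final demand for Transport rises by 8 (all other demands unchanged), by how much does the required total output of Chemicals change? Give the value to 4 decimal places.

Form M = I − A:
  [  0.80   -0.01   -0.06]
  [ -0.15    0.85   -0.21]
  [ -0.20   -0.24    0.90]
Leontief inverse L = M⁻¹:
  [  1.2817    0.0420    0.0952]
  [  0.3175    1.2698    0.3175]
  [  0.3695    0.3480    1.2169]
Total output x = L · d:
  x_0 = 1.2817·19 + 0.0420·25 + 0.0952·96 = 34.5440
  x_1 = 0.3175·19 + 1.2698·25 + 0.3175·96 = 68.2540
  x_2 = 0.3695·19 + 0.3480·25 + 1.2169·96 = 132.5442
Δx_2 = L[2,1] · Δd_1 = 0.3480 · 8 = 2.7836

2.7836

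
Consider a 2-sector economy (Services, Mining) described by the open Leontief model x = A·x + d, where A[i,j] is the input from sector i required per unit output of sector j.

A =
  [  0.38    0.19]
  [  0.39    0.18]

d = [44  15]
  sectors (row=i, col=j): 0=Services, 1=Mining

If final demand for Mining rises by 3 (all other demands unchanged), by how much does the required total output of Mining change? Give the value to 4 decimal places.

Form M = I − A:
  [  0.62   -0.19]
  [ -0.39    0.82]
Leontief inverse L = M⁻¹:
  [  1.8881    0.4375]
  [  0.8980    1.4276]
Total output x = L · d:
  x_0 = 1.8881·44 + 0.4375·15 = 89.6385
  x_1 = 0.8980·44 + 1.4276·15 = 60.9256
Δx_1 = L[1,1] · Δd_1 = 1.4276 · 3 = 4.2828

4.2828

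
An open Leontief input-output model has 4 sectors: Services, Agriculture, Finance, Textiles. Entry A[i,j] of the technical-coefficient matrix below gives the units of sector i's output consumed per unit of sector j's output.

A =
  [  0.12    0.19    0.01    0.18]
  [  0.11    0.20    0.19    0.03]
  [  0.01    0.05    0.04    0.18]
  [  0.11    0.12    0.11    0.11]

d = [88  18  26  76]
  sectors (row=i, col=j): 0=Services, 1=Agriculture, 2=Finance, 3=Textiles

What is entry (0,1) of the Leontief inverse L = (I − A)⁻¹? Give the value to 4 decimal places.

Form M = I − A:
  [  0.88   -0.19   -0.01   -0.18]
  [ -0.11    0.80   -0.19   -0.03]
  [ -0.01   -0.05    0.96   -0.18]
  [ -0.11   -0.12   -0.11    0.89]
Leontief inverse L = M⁻¹:
  [  1.2148    0.3374    0.1115    0.2796]
  [  0.1873    1.3331    0.2818    0.1398]
  [  0.0566    0.1172    1.0925    0.2364]
  [  0.1824    0.2359    0.1868    1.2062]
Total output x = L · d:
  x_0 = 1.2148·88 + 0.3374·18 + 0.1115·26 + 0.2796·76 = 137.1198
  x_1 = 0.1873·88 + 1.3331·18 + 0.2818·26 + 0.1398·76 = 58.4317
  x_2 = 0.0566·88 + 0.1172·18 + 1.0925·26 + 0.2364·76 = 53.4599
  x_3 = 0.1824·88 + 0.2359·18 + 0.1868·26 + 1.2062·76 = 116.8265

L[0,1] = 0.3374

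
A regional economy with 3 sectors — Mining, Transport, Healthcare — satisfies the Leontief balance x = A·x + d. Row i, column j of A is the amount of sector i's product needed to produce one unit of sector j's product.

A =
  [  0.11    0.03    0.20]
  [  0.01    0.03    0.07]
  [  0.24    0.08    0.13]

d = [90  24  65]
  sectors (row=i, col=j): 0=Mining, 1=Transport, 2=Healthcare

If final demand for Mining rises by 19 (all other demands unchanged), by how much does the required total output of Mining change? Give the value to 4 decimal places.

Form M = I − A:
  [  0.89   -0.03   -0.20]
  [ -0.01    0.97   -0.07]
  [ -0.24   -0.08    0.87]
Leontief inverse L = M⁻¹:
  [  1.2000    0.0603    0.2807]
  [  0.0365    1.0396    0.0920]
  [  0.3344    0.1122    1.2353]
Total output x = L · d:
  x_0 = 1.2000·90 + 0.0603·24 + 0.2807·65 = 127.6892
  x_1 = 0.0365·90 + 1.0396·24 + 0.0920·65 = 34.2193
  x_2 = 0.3344·90 + 0.1122·24 + 1.2353·65 = 113.0838
Δx_0 = L[0,0] · Δd_0 = 1.2000 · 19 = 22.7994

22.7994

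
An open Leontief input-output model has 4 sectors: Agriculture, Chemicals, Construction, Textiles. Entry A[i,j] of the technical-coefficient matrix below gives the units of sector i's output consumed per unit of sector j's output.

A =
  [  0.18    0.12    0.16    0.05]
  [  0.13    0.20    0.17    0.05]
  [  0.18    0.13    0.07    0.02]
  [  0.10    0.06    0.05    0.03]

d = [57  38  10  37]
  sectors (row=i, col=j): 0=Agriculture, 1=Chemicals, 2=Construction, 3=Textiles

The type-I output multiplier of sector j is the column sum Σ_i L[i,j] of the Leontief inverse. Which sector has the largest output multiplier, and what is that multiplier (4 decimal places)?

Form M = I − A:
  [  0.82   -0.12   -0.16   -0.05]
  [ -0.13    0.80   -0.17   -0.05]
  [ -0.18   -0.13    0.93   -0.02]
  [ -0.10   -0.06   -0.05    0.97]
Leontief inverse L = M⁻¹:
  [  1.3315    0.2517    0.2798    0.0874]
  [  0.2912    1.3495    0.3017    0.0908]
  [  0.3021    0.2400    1.1739    0.0521]
  [  0.1709    0.1218    0.1080    1.0482]
Total output x = L · d:
  x_0 = 1.3315·57 + 0.2517·38 + 0.2798·10 + 0.0874·37 = 91.4925
  x_1 = 0.2912·57 + 1.3495·38 + 0.3017·10 + 0.0908·37 = 74.2586
  x_2 = 0.3021·57 + 0.2400·38 + 1.1739·10 + 0.0521·37 = 40.0074
  x_3 = 0.1709·57 + 0.1218·38 + 0.1080·10 + 1.0482·37 = 54.2321
Output multipliers (column sums of L):
  Agriculture: 2.0957
  Chemicals: 1.9630
  Construction: 1.8634
  Textiles: 1.2786

Agriculture (2.0957)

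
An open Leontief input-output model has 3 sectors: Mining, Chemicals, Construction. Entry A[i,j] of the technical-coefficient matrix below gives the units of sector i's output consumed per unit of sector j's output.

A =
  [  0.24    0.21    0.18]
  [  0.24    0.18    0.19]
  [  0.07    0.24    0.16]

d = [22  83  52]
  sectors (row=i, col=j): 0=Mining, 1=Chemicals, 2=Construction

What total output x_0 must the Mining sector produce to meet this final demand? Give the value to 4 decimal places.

Form M = I − A:
  [  0.76   -0.21   -0.18]
  [ -0.24    0.82   -0.19]
  [ -0.07   -0.24    0.84]
Leontief inverse L = M⁻¹:
  [  1.5206    0.5191    0.4433]
  [  0.5080    1.4794    0.4435]
  [  0.2719    0.4660    1.3541]
Total output x = L · d:
  x_0 = 1.5206·22 + 0.5191·83 + 0.4433·52 = 99.5908
  x_1 = 0.5080·22 + 1.4794·83 + 0.4435·52 = 157.0306
  x_2 = 0.2719·22 + 0.4660·83 + 1.3541·52 = 115.0699

99.5908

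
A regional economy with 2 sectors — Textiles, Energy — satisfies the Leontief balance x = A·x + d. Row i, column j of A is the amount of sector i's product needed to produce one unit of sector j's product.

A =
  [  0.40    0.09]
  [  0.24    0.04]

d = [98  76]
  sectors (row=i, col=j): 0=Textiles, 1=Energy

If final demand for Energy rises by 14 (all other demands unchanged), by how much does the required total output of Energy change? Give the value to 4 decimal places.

Form M = I − A:
  [  0.60   -0.09]
  [ -0.24    0.96]
Leontief inverse L = M⁻¹:
  [  1.7316    0.1623]
  [  0.4329    1.0823]
Total output x = L · d:
  x_0 = 1.7316·98 + 0.1623·76 = 182.0346
  x_1 = 0.4329·98 + 1.0823·76 = 124.6753
Δx_1 = L[1,1] · Δd_1 = 1.0823 · 14 = 15.1515

15.1515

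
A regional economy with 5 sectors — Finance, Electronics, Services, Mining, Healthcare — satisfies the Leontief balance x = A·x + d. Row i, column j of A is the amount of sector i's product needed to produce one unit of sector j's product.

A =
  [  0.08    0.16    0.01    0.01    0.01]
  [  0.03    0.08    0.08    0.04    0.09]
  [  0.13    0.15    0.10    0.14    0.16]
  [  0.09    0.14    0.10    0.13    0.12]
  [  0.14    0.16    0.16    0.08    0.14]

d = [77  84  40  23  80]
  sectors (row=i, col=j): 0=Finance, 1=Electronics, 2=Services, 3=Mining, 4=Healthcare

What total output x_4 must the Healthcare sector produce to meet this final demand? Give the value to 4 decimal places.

166.7189

Form M = I − A:
  [  0.92   -0.16   -0.01   -0.01   -0.01]
  [ -0.03    0.92   -0.08   -0.04   -0.09]
  [ -0.13   -0.15    0.90   -0.14   -0.16]
  [ -0.09   -0.14   -0.10    0.87   -0.12]
  [ -0.14   -0.16   -0.16   -0.08    0.86]
Leontief inverse L = M⁻¹:
  [  1.1108    0.2139    0.0437    0.0341    0.0482]
  [  0.0925    1.1691    0.1443    0.0930    0.1633]
  [  0.2530    0.3325    1.2236    0.2426    0.2992]
  [  0.1952    0.2956    0.2071    1.2209    0.2421]
  [  0.2633    0.3417    0.2809    0.1816    1.2792]
Total output x = L · d:
  x_0 = 1.1108·77 + 0.2139·84 + 0.0437·40 + 0.0341·23 + 0.0482·80 = 109.8800
  x_1 = 0.0925·77 + 1.1691·84 + 0.1443·40 + 0.0930·23 + 0.1633·80 = 126.2986
  x_2 = 0.2530·77 + 0.3325·84 + 1.2236·40 + 0.2426·23 + 0.2992·80 = 125.8745
  x_3 = 0.1952·77 + 0.2956·84 + 0.2071·40 + 1.2209·23 + 0.2421·80 = 95.5916
  x_4 = 0.2633·77 + 0.3417·84 + 0.2809·40 + 0.1816·23 + 1.2792·80 = 166.7189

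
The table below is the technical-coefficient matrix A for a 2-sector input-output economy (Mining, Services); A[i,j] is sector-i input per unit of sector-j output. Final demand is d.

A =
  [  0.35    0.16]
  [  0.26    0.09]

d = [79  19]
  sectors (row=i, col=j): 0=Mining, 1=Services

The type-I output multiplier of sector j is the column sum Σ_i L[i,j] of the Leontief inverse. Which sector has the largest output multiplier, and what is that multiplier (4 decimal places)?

Form M = I − A:
  [  0.65   -0.16]
  [ -0.26    0.91]
Leontief inverse L = M⁻¹:
  [  1.6548    0.2910]
  [  0.4728    1.1820]
Total output x = L · d:
  x_0 = 1.6548·79 + 0.2910·19 = 136.2611
  x_1 = 0.4728·79 + 1.1820·19 = 59.8109
Output multipliers (column sums of L):
  Mining: 2.1277
  Services: 1.4730

Mining (2.1277)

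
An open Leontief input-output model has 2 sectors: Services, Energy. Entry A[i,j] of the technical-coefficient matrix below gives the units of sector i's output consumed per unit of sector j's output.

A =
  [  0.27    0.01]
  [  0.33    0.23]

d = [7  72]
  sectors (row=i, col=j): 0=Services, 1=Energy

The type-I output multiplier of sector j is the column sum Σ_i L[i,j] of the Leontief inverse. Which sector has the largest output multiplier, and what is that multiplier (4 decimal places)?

Form M = I − A:
  [  0.73   -0.01]
  [ -0.33    0.77]
Leontief inverse L = M⁻¹:
  [  1.3780    0.0179]
  [  0.5906    1.3064]
Total output x = L · d:
  x_0 = 1.3780·7 + 0.0179·72 = 10.9341
  x_1 = 0.5906·7 + 1.3064·72 = 98.1926
Output multipliers (column sums of L):
  Services: 1.9685
  Energy: 1.3243

Services (1.9685)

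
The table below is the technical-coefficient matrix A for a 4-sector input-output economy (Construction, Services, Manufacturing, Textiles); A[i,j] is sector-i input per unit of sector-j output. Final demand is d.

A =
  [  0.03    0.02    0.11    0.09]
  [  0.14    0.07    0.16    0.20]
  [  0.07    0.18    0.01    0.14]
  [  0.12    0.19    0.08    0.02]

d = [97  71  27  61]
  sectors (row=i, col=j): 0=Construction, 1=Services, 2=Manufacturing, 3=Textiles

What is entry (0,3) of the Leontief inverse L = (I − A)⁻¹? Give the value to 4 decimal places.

L[0,3] = 0.1344

Form M = I − A:
  [  0.97   -0.02   -0.11   -0.09]
  [ -0.14    0.93   -0.16   -0.20]
  [ -0.07   -0.18    0.99   -0.14]
  [ -0.12   -0.19   -0.08    0.98]
Leontief inverse L = M⁻¹:
  [  1.0691    0.0780    0.1423    0.1344]
  [  0.2256    1.1876    0.2410    0.2975]
  [  0.1430    0.2583    1.0856    0.2209]
  [  0.1863    0.2609    0.1528    1.1126]
Total output x = L · d:
  x_0 = 1.0691·97 + 0.0780·71 + 0.1423·27 + 0.1344·61 = 121.2778
  x_1 = 0.2256·97 + 1.1876·71 + 0.2410·27 + 0.2975·61 = 130.8555
  x_2 = 0.1430·97 + 0.2583·71 + 1.0856·27 + 0.2209·61 = 74.9956
  x_3 = 0.1863·97 + 0.2609·71 + 0.1528·27 + 1.1126·61 = 108.5873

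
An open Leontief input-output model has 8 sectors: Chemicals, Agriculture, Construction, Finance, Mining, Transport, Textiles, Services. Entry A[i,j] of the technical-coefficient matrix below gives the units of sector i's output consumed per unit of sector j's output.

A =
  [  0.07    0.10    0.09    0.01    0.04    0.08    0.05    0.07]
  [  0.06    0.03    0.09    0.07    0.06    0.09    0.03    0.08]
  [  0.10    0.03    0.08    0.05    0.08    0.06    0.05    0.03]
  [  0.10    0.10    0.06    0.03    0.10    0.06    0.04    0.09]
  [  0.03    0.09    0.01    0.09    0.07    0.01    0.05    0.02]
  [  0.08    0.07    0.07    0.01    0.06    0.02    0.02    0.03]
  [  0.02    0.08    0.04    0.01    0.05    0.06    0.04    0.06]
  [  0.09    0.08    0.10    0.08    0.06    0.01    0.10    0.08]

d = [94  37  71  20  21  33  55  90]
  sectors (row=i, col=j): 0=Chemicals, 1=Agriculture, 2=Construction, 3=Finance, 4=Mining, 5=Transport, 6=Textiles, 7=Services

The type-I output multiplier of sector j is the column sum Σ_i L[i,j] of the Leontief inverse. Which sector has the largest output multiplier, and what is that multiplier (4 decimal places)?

Agriculture (2.0834)

Form M = I − A:
  [  0.93   -0.10   -0.09   -0.01   -0.04   -0.08   -0.05   -0.07]
  [ -0.06    0.97   -0.09   -0.07   -0.06   -0.09   -0.03   -0.08]
  [ -0.10   -0.03    0.92   -0.05   -0.08   -0.06   -0.05   -0.03]
  [ -0.10   -0.10   -0.06    0.97   -0.10   -0.06   -0.04   -0.09]
  [ -0.03   -0.09   -0.01   -0.09    0.93   -0.01   -0.05   -0.02]
  [ -0.08   -0.07   -0.07   -0.01   -0.06    0.98   -0.02   -0.03]
  [ -0.02   -0.08   -0.04   -0.01   -0.05   -0.06    0.96   -0.06]
  [ -0.09   -0.08   -0.10   -0.08   -0.06   -0.01   -0.10    0.92]
Leontief inverse L = M⁻¹:
  [  1.1372    0.1645    0.1594    0.0537    0.1005    0.1291    0.0957    0.1239]
  [  0.1303    1.0996    0.1573    0.1135    0.1238    0.1356    0.0773    0.1339]
  [  0.1613    0.0954    1.1399    0.0886    0.1375    0.1050    0.0920    0.0788]
  [  0.1747    0.1782    0.1364    1.0831    0.1695    0.1143    0.0940    0.1527]
  [  0.0765    0.1415    0.0556    0.1241    1.1174    0.0473    0.0822    0.0633]
  [  0.1266    0.1168    0.1177    0.0424    0.1030    1.0562    0.0526    0.0679]
  [  0.0655    0.1257    0.0868    0.0429    0.0929    0.0924    1.0723    0.0979]
  [  0.1688    0.1617    0.1794    0.1322    0.1344    0.0704    0.1568    1.1481]
Total output x = L · d:
  x_0 = 1.1372·94 + 0.1645·37 + 0.1594·71 + 0.0537·20 + 0.1005·21 + 0.1291·33 + 0.0957·55 + 0.1239·90 = 148.1586
  x_1 = 0.1303·94 + 1.0996·37 + 0.1573·71 + 0.1135·20 + 0.1238·21 + 0.1356·33 + 0.0773·55 + 0.1339·90 = 89.7581
  x_2 = 0.1613·94 + 0.0954·37 + 1.1399·71 + 0.0886·20 + 0.1375·21 + 0.1050·33 + 0.0920·55 + 0.0788·90 = 119.9077
  x_3 = 0.1747·94 + 0.1782·37 + 0.1364·71 + 1.0831·20 + 0.1695·21 + 0.1143·33 + 0.0940·55 + 0.1527·90 = 80.6154
  x_4 = 0.0765·94 + 0.1415·37 + 0.0556·71 + 0.1241·20 + 1.1174·21 + 0.0473·33 + 0.0822·55 + 0.0633·90 = 54.0963
  x_5 = 0.1266·94 + 0.1168·37 + 0.1177·71 + 0.0424·20 + 0.1030·21 + 1.0562·33 + 0.0526·55 + 0.0679·90 = 71.4524
  x_6 = 0.0655·94 + 0.1257·37 + 0.0868·71 + 0.0429·20 + 0.0929·21 + 0.0924·33 + 1.0723·55 + 0.0979·90 = 90.6225
  x_7 = 0.1688·94 + 0.1617·37 + 0.1794·71 + 0.1322·20 + 0.1344·21 + 0.0704·33 + 0.1568·55 + 1.1481·90 = 154.3233
Output multipliers (column sums of L):
  Chemicals: 2.0410
  Agriculture: 2.0834
  Construction: 2.0325
  Finance: 1.6805
  Mining: 1.9790
  Transport: 1.7504
  Textiles: 1.7229
  Services: 1.8666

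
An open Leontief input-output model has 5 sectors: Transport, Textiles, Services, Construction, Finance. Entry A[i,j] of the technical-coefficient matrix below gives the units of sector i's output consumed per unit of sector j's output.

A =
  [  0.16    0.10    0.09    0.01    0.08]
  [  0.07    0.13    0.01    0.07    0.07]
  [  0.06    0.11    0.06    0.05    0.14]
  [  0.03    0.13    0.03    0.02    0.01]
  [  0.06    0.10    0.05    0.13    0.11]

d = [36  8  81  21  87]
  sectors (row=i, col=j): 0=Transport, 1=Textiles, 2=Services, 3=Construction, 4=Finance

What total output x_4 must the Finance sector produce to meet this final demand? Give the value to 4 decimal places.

Form M = I − A:
  [  0.84   -0.10   -0.09   -0.01   -0.08]
  [ -0.07    0.87   -0.01   -0.07   -0.07]
  [ -0.06   -0.11    0.94   -0.05   -0.14]
  [ -0.03   -0.13   -0.03    0.98   -0.01]
  [ -0.06   -0.10   -0.05   -0.13    0.89]
Leontief inverse L = M⁻¹:
  [  1.2270    0.1817    0.1288    0.0514    0.1454]
  [  0.1135    1.1947    0.0327    0.1028    0.1105]
  [  0.1110    0.1877    1.0900    0.0963    0.1973]
  [  0.0571    0.1716    0.0425    1.0403    0.0370]
  [  0.1101    0.1821    0.0798    0.1724    1.1623]
Total output x = L · d:
  x_0 = 1.2270·36 + 0.1817·8 + 0.1288·81 + 0.0514·21 + 0.1454·87 = 69.7896
  x_1 = 0.1135·36 + 1.1947·8 + 0.0327·81 + 0.1028·21 + 0.1105·87 = 28.0622
  x_2 = 0.1110·36 + 0.1877·8 + 1.0900·81 + 0.0963·21 + 0.1973·87 = 112.9768
  x_3 = 0.0571·36 + 0.1716·8 + 0.0425·81 + 1.0403·21 + 0.0370·87 = 31.9360
  x_4 = 0.1101·36 + 0.1821·8 + 0.0798·81 + 0.1724·21 + 1.1623·87 = 116.6226

116.6226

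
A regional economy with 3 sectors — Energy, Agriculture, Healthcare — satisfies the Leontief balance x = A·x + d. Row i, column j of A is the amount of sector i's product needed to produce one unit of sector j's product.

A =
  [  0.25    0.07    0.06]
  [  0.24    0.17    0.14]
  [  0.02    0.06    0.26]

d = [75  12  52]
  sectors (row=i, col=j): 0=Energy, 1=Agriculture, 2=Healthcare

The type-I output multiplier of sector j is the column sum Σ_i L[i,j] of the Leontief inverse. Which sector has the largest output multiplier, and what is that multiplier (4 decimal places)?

Form M = I − A:
  [  0.75   -0.07   -0.06]
  [ -0.24    0.83   -0.14]
  [ -0.02   -0.06    0.74]
Leontief inverse L = M⁻¹:
  [  1.3773    0.1259    0.1355]
  [  0.4101    1.2590    0.2714]
  [  0.0705    0.1055    1.3770]
Total output x = L · d:
  x_0 = 1.3773·75 + 0.1259·12 + 0.1355·52 = 111.8510
  x_1 = 0.4101·75 + 1.2590·12 + 0.2714·52 = 59.9834
  x_2 = 0.0705·75 + 0.1055·12 + 1.3770·52 = 78.1568
Output multipliers (column sums of L):
  Energy: 1.8579
  Agriculture: 1.4905
  Healthcare: 1.7840

Energy (1.8579)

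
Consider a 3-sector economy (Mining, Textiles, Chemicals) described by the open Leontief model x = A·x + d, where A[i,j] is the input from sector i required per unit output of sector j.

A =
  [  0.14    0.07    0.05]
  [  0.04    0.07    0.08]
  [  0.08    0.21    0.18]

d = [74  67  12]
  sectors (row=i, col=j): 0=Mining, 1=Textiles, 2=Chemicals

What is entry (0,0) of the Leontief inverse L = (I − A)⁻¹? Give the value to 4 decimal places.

L[0,0] = 1.1754

Form M = I − A:
  [  0.86   -0.07   -0.05]
  [ -0.04    0.93   -0.08]
  [ -0.08   -0.21    0.82]
Leontief inverse L = M⁻¹:
  [  1.1754    0.1070    0.0821]
  [  0.0618    1.1051    0.1116]
  [  0.1305    0.2935    1.2561]
Total output x = L · d:
  x_0 = 1.1754·74 + 0.1070·67 + 0.0821·12 = 95.1353
  x_1 = 0.0618·74 + 1.1051·67 + 0.1116·12 = 79.9535
  x_2 = 0.1305·74 + 0.2935·67 + 1.2561·12 = 44.3915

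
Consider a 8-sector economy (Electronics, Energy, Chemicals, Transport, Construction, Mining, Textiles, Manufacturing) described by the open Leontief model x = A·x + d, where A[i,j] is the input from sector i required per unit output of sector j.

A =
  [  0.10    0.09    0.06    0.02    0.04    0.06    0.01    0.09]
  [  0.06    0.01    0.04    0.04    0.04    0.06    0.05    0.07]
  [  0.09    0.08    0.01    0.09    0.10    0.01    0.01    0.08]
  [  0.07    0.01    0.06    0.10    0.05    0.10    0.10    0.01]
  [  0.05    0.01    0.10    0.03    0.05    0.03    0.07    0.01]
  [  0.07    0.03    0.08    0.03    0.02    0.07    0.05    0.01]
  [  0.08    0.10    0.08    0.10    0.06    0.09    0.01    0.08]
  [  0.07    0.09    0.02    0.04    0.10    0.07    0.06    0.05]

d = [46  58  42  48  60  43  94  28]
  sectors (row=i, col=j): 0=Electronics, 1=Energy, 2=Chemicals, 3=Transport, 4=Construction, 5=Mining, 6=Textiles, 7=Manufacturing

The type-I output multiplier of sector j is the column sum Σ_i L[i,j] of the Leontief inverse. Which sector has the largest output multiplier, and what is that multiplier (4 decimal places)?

Form M = I − A:
  [  0.90   -0.09   -0.06   -0.02   -0.04   -0.06   -0.01   -0.09]
  [ -0.06    0.99   -0.04   -0.04   -0.04   -0.06   -0.05   -0.07]
  [ -0.09   -0.08    0.99   -0.09   -0.10   -0.01   -0.01   -0.08]
  [ -0.07   -0.01   -0.06    0.90   -0.05   -0.10   -0.10   -0.01]
  [ -0.05   -0.01   -0.10   -0.03    0.95   -0.03   -0.07   -0.01]
  [ -0.07   -0.03   -0.08   -0.03   -0.02    0.93   -0.05   -0.01]
  [ -0.08   -0.10   -0.08   -0.10   -0.06   -0.09    0.99   -0.08]
  [ -0.07   -0.09   -0.02   -0.04   -0.10   -0.07   -0.06    0.95]
Leontief inverse L = M⁻¹:
  [  1.1632    0.1358    0.1037    0.0599    0.0882    0.1088    0.0457    0.1355]
  [  0.1112    1.0487    0.0785    0.0764    0.0792    0.1020    0.0796    0.1038]
  [  0.1512    0.1203    1.0587    0.1327    0.1472    0.0621    0.0525    0.1204]
  [  0.1400    0.0587    0.1162    1.1551    0.0993    0.1592    0.1406    0.0541]
  [  0.0997    0.0475    0.1361    0.0690    1.0889    0.0661    0.0948    0.0453]
  [  0.1208    0.0669    0.1163    0.0665    0.0565    1.1083    0.0752    0.0455]
  [  0.1595    0.1523    0.1384    0.1571    0.1201    0.1550    1.0610    0.1319]
  [  0.1348    0.1339    0.0739    0.0852    0.1477    0.1241    0.1005    1.0937]
Total output x = L · d:
  x_0 = 1.1632·46 + 0.1358·58 + 0.1037·42 + 0.0599·48 + 0.0882·60 + 0.1088·43 + 0.0457·94 + 0.1355·28 = 86.6758
  x_1 = 0.1112·46 + 1.0487·58 + 0.0785·42 + 0.0764·48 + 0.0792·60 + 0.1020·43 + 0.0796·94 + 0.1038·28 = 92.4403
  x_2 = 0.1512·46 + 0.1203·58 + 1.0587·42 + 0.1327·48 + 0.1472·60 + 0.0621·43 + 0.0525·94 + 0.1204·28 = 84.5782
  x_3 = 0.1400·46 + 0.0587·58 + 0.1162·42 + 1.1551·48 + 0.0993·60 + 0.1592·43 + 0.1406·94 + 0.0541·28 = 97.7001
  x_4 = 0.0997·46 + 0.0475·58 + 0.1361·42 + 0.0690·48 + 1.0889·60 + 0.0661·43 + 0.0948·94 + 0.0453·28 = 94.7222
  x_5 = 0.1208·46 + 0.0669·58 + 0.1163·42 + 0.0665·48 + 0.0565·60 + 1.1083·43 + 0.0752·94 + 0.0455·28 = 76.9113
  x_6 = 0.1595·46 + 0.1523·58 + 0.1384·42 + 0.1571·48 + 0.1201·60 + 0.1550·43 + 1.0610·94 + 0.1319·28 = 146.8218
  x_7 = 0.1348·46 + 0.1339·58 + 0.0739·42 + 0.0852·48 + 0.1477·60 + 0.1241·43 + 0.1005·94 + 1.0937·28 = 75.4230
Output multipliers (column sums of L):
  Electronics: 2.0804
  Energy: 1.7642
  Chemicals: 1.8219
  Transport: 1.8019
  Construction: 1.8271
  Mining: 1.8855
  Textiles: 1.6499
  Manufacturing: 1.7301

Electronics (2.0804)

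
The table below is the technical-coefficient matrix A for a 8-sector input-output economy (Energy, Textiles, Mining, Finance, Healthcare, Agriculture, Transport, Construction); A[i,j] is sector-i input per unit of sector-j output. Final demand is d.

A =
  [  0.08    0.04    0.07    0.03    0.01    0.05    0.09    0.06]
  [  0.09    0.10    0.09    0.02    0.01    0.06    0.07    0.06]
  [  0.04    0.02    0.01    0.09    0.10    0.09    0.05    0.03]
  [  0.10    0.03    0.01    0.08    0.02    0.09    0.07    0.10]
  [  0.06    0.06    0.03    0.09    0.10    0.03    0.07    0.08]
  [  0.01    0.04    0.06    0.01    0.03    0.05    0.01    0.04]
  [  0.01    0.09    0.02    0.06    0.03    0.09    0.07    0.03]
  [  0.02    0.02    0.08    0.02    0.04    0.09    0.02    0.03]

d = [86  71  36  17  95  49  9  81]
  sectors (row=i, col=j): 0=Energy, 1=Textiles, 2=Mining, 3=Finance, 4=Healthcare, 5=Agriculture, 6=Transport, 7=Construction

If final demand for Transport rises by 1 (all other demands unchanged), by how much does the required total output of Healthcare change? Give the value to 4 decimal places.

Form M = I − A:
  [  0.92   -0.04   -0.07   -0.03   -0.01   -0.05   -0.09   -0.06]
  [ -0.09    0.90   -0.09   -0.02   -0.01   -0.06   -0.07   -0.06]
  [ -0.04   -0.02    0.99   -0.09   -0.10   -0.09   -0.05   -0.03]
  [ -0.10   -0.03   -0.01    0.92   -0.02   -0.09   -0.07   -0.10]
  [ -0.06   -0.06   -0.03   -0.09    0.90   -0.03   -0.07   -0.08]
  [ -0.01   -0.04   -0.06   -0.01   -0.03    0.95   -0.01   -0.04]
  [ -0.01   -0.09   -0.02   -0.06   -0.03   -0.09    0.93   -0.03]
  [ -0.02   -0.02   -0.08   -0.02   -0.04   -0.09   -0.02    0.97]
Leontief inverse L = M⁻¹:
  [  1.1129    0.0760    0.1038    0.0634    0.0381    0.1017    0.1298    0.0946]
  [  0.1315    1.1439    0.1329    0.0574    0.0426    0.1192    0.1169    0.1010]
  [  0.0773    0.0563    1.0420    0.1275    0.1309    0.1380    0.0902    0.0729]
  [  0.1392    0.0688    0.0516    1.1149    0.0479    0.1480    0.1136    0.1430]
  [  0.1076    0.1059    0.0717    0.1359    1.1374    0.0919    0.1219    0.1308]
  [  0.0293    0.0598    0.0802    0.0301    0.0502    1.0786    0.0306    0.0607]
  [  0.0430    0.1278    0.0531    0.0897    0.0541    0.1365    1.1056    0.0657]
  [  0.0429    0.0438    0.1034    0.0462    0.0661    0.1257    0.0455    1.0563]
Total output x = L · d:
  x_0 = 1.1129·86 + 0.0760·71 + 0.1038·36 + 0.0634·17 + 0.0381·95 + 0.1017·49 + 0.1298·9 + 0.0946·81 = 123.3531
  x_1 = 0.1315·86 + 1.1439·71 + 0.1329·36 + 0.0574·17 + 0.0426·95 + 0.1192·49 + 0.1169·9 + 0.1010·81 = 117.3981
  x_2 = 0.0773·86 + 0.0563·71 + 1.0420·36 + 0.1275·17 + 0.1309·95 + 0.1380·49 + 0.0902·9 + 0.0729·81 = 76.2472
  x_3 = 0.1392·86 + 0.0688·71 + 0.0516·36 + 1.1149·17 + 0.0479·95 + 0.1480·49 + 0.1136·9 + 0.1430·81 = 62.0755
  x_4 = 0.1076·86 + 0.1059·71 + 0.0717·36 + 0.1359·17 + 1.1374·95 + 0.0919·49 + 0.1219·9 + 0.1308·81 = 145.9091
  x_5 = 0.0293·86 + 0.0598·71 + 0.0802·36 + 0.0301·17 + 0.0502·95 + 1.0786·49 + 0.0306·9 + 0.0607·81 = 72.9729
  x_6 = 0.0430·86 + 0.1278·71 + 0.0531·36 + 0.0897·17 + 0.0541·95 + 0.1365·49 + 1.1056·9 + 0.0657·81 = 43.3174
  x_7 = 0.0429·86 + 0.0438·71 + 0.1034·36 + 0.0462·17 + 0.0661·95 + 0.1257·49 + 0.0455·9 + 1.0563·81 = 109.7181
Δx_4 = L[4,6] · Δd_6 = 0.1219 · 1 = 0.1219

0.1219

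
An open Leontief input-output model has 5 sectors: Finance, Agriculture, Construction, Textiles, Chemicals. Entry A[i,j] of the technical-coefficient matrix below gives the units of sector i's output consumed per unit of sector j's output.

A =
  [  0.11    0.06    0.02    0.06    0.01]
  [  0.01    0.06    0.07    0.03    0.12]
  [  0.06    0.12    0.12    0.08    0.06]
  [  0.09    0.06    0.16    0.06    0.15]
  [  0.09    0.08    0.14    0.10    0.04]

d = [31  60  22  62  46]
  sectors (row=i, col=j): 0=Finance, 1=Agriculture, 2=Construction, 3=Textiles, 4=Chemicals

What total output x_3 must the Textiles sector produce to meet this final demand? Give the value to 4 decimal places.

97.2660

Form M = I − A:
  [  0.89   -0.06   -0.02   -0.06   -0.01]
  [ -0.01    0.94   -0.07   -0.03   -0.12]
  [ -0.06   -0.12    0.88   -0.08   -0.06]
  [ -0.09   -0.06   -0.16    0.94   -0.15]
  [ -0.09   -0.08   -0.14   -0.10    0.96]
Leontief inverse L = M⁻¹:
  [  1.1408    0.0886    0.0546    0.0845    0.0396]
  [  0.0431    1.1000    0.1251    0.0651    0.1559]
  [  0.1073    0.1775    1.1947    0.1267    0.1178]
  [  0.1529    0.1312    0.2510    1.1214    0.2089]
  [  0.1421    0.1395    0.2159    0.1486    1.0973]
Total output x = L · d:
  x_0 = 1.1408·31 + 0.0886·60 + 0.0546·22 + 0.0845·62 + 0.0396·46 = 48.9401
  x_1 = 0.0431·31 + 1.1000·60 + 0.1251·22 + 0.0651·62 + 0.1559·46 = 81.2986
  x_2 = 0.1073·31 + 0.1775·60 + 1.1947·22 + 0.1267·62 + 0.1178·46 = 53.5302
  x_3 = 0.1529·31 + 0.1312·60 + 0.2510·22 + 1.1214·62 + 0.2089·46 = 97.2660
  x_4 = 0.1421·31 + 0.1395·60 + 0.2159·22 + 0.1486·62 + 1.0973·46 = 77.2180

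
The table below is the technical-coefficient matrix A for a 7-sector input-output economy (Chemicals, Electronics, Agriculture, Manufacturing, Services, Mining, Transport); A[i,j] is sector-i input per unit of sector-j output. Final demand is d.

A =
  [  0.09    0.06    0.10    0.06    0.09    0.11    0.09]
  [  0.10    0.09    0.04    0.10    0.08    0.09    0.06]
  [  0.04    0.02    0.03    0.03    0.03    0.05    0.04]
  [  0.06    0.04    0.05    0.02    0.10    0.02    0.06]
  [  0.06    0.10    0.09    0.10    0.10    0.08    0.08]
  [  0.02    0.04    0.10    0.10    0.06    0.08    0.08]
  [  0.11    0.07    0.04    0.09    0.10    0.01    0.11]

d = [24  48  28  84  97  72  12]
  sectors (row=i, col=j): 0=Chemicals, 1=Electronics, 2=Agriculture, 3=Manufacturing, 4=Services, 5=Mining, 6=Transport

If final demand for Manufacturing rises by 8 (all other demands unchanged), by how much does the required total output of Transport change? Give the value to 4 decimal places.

1.3246

Form M = I − A:
  [  0.91   -0.06   -0.10   -0.06   -0.09   -0.11   -0.09]
  [ -0.10    0.91   -0.04   -0.10   -0.08   -0.09   -0.06]
  [ -0.04   -0.02    0.97   -0.03   -0.03   -0.05   -0.04]
  [ -0.06   -0.04   -0.05    0.98   -0.10   -0.02   -0.06]
  [ -0.06   -0.10   -0.09   -0.10    0.90   -0.08   -0.08]
  [ -0.02   -0.04   -0.10   -0.10   -0.06    0.92   -0.08]
  [ -0.11   -0.07   -0.04   -0.09   -0.10   -0.01    0.89]
Leontief inverse L = M⁻¹:
  [  1.1677    0.1288    0.1761    0.1435    0.1819    0.1826    0.1771]
  [  0.1761    1.1577    0.1135    0.1793    0.1708    0.1608    0.1429]
  [  0.0714    0.0475    1.0610    0.0636    0.0674    0.0789    0.0755]
  [  0.1098    0.0854    0.0961    1.0719    0.1578    0.0650    0.1135]
  [  0.1405    0.1718    0.1645    0.1840    1.1950    0.1523    0.1667]
  [  0.0783    0.0908    0.1547    0.1607    0.1304    1.1300    0.1451]
  [  0.1892    0.1381    0.1083    0.1656    0.1906    0.0751    1.1920]
Total output x = L · d:
  x_0 = 1.1677·24 + 0.1288·48 + 0.1761·28 + 0.1435·84 + 0.1819·97 + 0.1826·72 + 0.1771·12 = 84.1093
  x_1 = 0.1761·24 + 1.1577·48 + 0.1135·28 + 0.1793·84 + 0.1708·97 + 0.1608·72 + 0.1429·12 = 107.8982
  x_2 = 0.0714·24 + 0.0475·48 + 1.0610·28 + 0.0636·84 + 0.0674·97 + 0.0789·72 + 0.0755·12 = 52.1726
  x_3 = 0.1098·24 + 0.0854·48 + 0.0961·28 + 1.0719·84 + 0.1578·97 + 0.0650·72 + 0.1135·12 = 120.8189
  x_4 = 0.1405·24 + 0.1718·48 + 0.1645·28 + 0.1840·84 + 1.1950·97 + 0.1523·72 + 0.1667·12 = 160.5608
  x_5 = 0.0783·24 + 0.0908·48 + 0.1547·28 + 0.1607·84 + 0.1304·97 + 1.1300·72 + 0.1451·12 = 119.8218
  x_6 = 0.1892·24 + 0.1381·48 + 0.1083·28 + 0.1656·84 + 0.1906·97 + 0.0751·72 + 1.1920·12 = 66.3144
Δx_6 = L[6,3] · Δd_3 = 0.1656 · 8 = 1.3246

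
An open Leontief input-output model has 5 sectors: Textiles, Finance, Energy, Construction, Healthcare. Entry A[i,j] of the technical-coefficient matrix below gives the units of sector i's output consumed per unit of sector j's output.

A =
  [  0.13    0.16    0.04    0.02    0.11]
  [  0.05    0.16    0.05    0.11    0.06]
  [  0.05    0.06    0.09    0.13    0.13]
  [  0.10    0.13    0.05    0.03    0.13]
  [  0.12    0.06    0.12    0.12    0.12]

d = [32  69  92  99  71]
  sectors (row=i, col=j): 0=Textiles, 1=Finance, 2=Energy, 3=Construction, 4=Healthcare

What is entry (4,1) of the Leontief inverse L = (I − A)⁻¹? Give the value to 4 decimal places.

Form M = I − A:
  [  0.87   -0.16   -0.04   -0.02   -0.11]
  [ -0.05    0.84   -0.05   -0.11   -0.06]
  [ -0.05   -0.06    0.91   -0.13   -0.13]
  [ -0.10   -0.13   -0.05    0.97   -0.13]
  [ -0.12   -0.06   -0.12   -0.12    0.88]
Leontief inverse L = M⁻¹:
  [  1.2083    0.2657    0.0988    0.0927    0.1974]
  [  0.1180    1.2577    0.1027    0.1764    0.1417]
  [  0.1299    0.1549    1.1543    0.2031    0.2273]
  [  0.1758    0.2273    0.1093    1.1017    0.2164]
  [  0.2145    0.1741    0.1928    0.2026    1.2335]
Total output x = L · d:
  x_0 = 1.2083·32 + 0.2657·69 + 0.0988·92 + 0.0927·99 + 0.1974·71 = 89.2845
  x_1 = 0.1180·32 + 1.2577·69 + 0.1027·92 + 0.1764·99 + 0.1417·71 = 127.5240
  x_2 = 0.1299·32 + 0.1549·69 + 1.1543·92 + 0.2031·99 + 0.2273·71 = 157.2756
  x_3 = 0.1758·32 + 0.2273·69 + 0.1093·92 + 1.1017·99 + 0.2164·71 = 155.7959
  x_4 = 0.2145·32 + 0.1741·69 + 0.1928·92 + 0.2026·99 + 1.2335·71 = 144.2434

L[4,1] = 0.1741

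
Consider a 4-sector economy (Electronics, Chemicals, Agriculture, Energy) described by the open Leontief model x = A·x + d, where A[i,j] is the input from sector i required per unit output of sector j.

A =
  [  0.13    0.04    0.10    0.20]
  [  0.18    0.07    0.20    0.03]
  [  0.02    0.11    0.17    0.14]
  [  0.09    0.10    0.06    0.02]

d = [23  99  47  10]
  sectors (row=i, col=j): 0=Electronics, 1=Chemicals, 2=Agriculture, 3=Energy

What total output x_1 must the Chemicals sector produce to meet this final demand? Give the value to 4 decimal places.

134.6321

Form M = I − A:
  [  0.87   -0.04   -0.10   -0.20]
  [ -0.18    0.93   -0.20   -0.03]
  [ -0.02   -0.11    0.83   -0.14]
  [ -0.09   -0.10   -0.06    0.98]
Leontief inverse L = M⁻¹:
  [  1.2039    0.1039    0.1900    0.2760]
  [  0.2563    1.1377    0.3146    0.1321]
  [  0.0869    0.1763    1.2726    0.2049]
  [  0.1420    0.1364    0.1275    1.0718]
Total output x = L · d:
  x_0 = 1.2039·23 + 0.1039·99 + 0.1900·47 + 0.2760·10 = 49.6702
  x_1 = 0.2563·23 + 1.1377·99 + 0.3146·47 + 0.1321·10 = 134.6321
  x_2 = 0.0869·23 + 0.1763·99 + 1.2726·47 + 0.2049·10 = 81.3137
  x_3 = 0.1420·23 + 0.1364·99 + 0.1275·47 + 1.0718·10 = 33.4820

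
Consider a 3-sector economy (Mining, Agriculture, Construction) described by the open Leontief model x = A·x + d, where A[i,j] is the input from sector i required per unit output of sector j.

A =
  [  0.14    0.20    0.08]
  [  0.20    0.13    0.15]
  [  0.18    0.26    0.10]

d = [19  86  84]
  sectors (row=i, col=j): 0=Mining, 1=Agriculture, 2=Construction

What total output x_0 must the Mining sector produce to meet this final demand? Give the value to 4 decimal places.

68.3645

Form M = I − A:
  [  0.86   -0.20   -0.08]
  [ -0.20    0.87   -0.15]
  [ -0.18   -0.26    0.90]
Leontief inverse L = M⁻¹:
  [  1.2789    0.3452    0.1712]
  [  0.3558    1.3057    0.2492]
  [  0.3586    0.4462    1.2174]
Total output x = L · d:
  x_0 = 1.2789·19 + 0.3452·86 + 0.1712·84 = 68.3645
  x_1 = 0.3558·19 + 1.3057·86 + 0.2492·84 = 139.9885
  x_2 = 0.3586·19 + 0.4462·86 + 1.2174·84 = 147.4474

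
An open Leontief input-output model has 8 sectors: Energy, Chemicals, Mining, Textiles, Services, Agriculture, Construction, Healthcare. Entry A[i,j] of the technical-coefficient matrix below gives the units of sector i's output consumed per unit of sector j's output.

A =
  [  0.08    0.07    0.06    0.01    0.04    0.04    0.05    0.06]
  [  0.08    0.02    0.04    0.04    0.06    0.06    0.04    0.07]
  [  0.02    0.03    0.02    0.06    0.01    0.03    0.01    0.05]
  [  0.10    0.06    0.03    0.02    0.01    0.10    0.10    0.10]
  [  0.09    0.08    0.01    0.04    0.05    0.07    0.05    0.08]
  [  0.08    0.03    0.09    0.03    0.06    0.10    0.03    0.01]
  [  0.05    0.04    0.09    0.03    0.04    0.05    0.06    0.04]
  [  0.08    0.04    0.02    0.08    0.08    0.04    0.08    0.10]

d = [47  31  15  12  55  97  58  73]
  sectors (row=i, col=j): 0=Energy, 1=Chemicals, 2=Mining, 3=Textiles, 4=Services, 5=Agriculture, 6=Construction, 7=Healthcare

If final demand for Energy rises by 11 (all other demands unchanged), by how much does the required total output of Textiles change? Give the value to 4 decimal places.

1.8143

Form M = I − A:
  [  0.92   -0.07   -0.06   -0.01   -0.04   -0.04   -0.05   -0.06]
  [ -0.08    0.98   -0.04   -0.04   -0.06   -0.06   -0.04   -0.07]
  [ -0.02   -0.03    0.98   -0.06   -0.01   -0.03   -0.01   -0.05]
  [ -0.10   -0.06   -0.03    0.98   -0.01   -0.10   -0.10   -0.10]
  [ -0.09   -0.08   -0.01   -0.04    0.95   -0.07   -0.05   -0.08]
  [ -0.08   -0.03   -0.09   -0.03   -0.06    0.90   -0.03   -0.01]
  [ -0.05   -0.04   -0.09   -0.03   -0.04   -0.05    0.94   -0.04]
  [ -0.08   -0.04   -0.02   -0.08   -0.08   -0.04   -0.08    0.90]
Leontief inverse L = M⁻¹:
  [  1.1295    0.1019    0.0924    0.0378    0.0727    0.0792    0.0846    0.1037]
  [  0.1330    1.0549    0.0732    0.0677    0.0932    0.1029    0.0780    0.1154]
  [  0.0514    0.0487    1.0380    0.0764    0.0285    0.0562    0.0339    0.0780]
  [  0.1649    0.1001    0.0777    1.0548    0.0539    0.1530    0.1469    0.1533]
  [  0.1530    0.1188    0.0500    0.0714    1.0906    0.1203    0.0945    0.1326]
  [  0.1305    0.0636    0.1251    0.0563    0.0906    1.1444    0.0626    0.0504]
  [  0.0958    0.0703    0.1213    0.0568    0.0687    0.0889    1.0926    0.0806]
  [  0.1500    0.0856    0.0622    0.1157    0.1231    0.0959    0.1331    1.1620]
Total output x = L · d:
  x_0 = 1.1295·47 + 0.1019·31 + 0.0924·15 + 0.0378·12 + 0.0727·55 + 0.0792·97 + 0.0846·58 + 0.1037·73 = 82.2425
  x_1 = 0.1330·47 + 1.0549·31 + 0.0732·15 + 0.0677·12 + 0.0932·55 + 0.1029·97 + 0.0780·58 + 0.1154·73 = 68.9232
  x_2 = 0.0514·47 + 0.0487·31 + 1.0380·15 + 0.0764·12 + 0.0285·55 + 0.0562·97 + 0.0339·58 + 0.0780·73 = 35.0985
  x_3 = 0.1649·47 + 0.1001·31 + 0.0777·15 + 1.0548·12 + 0.0539·55 + 0.1530·97 + 0.1469·58 + 0.1533·73 = 62.1937
  x_4 = 0.1530·47 + 0.1188·31 + 0.0500·15 + 0.0714·12 + 1.0906·55 + 0.1203·97 + 0.0945·58 + 0.1326·73 = 99.2896
  x_5 = 0.1305·47 + 0.0636·31 + 0.1251·15 + 0.0563·12 + 0.0906·55 + 1.1444·97 + 0.0626·58 + 0.0504·73 = 133.9564
  x_6 = 0.0958·47 + 0.0703·31 + 0.1213·15 + 0.0568·12 + 0.0687·55 + 0.0889·97 + 1.0926·58 + 0.0806·73 = 90.8394
  x_7 = 0.1500·47 + 0.0856·31 + 0.0622·15 + 0.1157·12 + 0.1231·55 + 0.0959·97 + 0.1331·58 + 1.1620·73 = 120.6471
Δx_3 = L[3,0] · Δd_0 = 0.1649 · 11 = 1.8143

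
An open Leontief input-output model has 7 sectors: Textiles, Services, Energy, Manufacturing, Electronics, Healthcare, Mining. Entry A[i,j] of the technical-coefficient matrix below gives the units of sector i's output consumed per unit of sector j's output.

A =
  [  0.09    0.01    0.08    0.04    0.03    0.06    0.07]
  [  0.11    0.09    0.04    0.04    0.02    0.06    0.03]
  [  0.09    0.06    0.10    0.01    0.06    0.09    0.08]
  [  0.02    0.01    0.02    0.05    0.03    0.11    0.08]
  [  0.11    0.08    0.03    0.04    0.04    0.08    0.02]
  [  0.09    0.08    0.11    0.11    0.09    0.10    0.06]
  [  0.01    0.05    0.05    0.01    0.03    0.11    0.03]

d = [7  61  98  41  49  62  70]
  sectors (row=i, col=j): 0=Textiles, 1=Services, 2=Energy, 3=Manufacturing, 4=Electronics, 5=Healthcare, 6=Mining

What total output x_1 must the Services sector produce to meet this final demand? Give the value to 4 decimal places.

95.4760

Form M = I − A:
  [  0.91   -0.01   -0.08   -0.04   -0.03   -0.06   -0.07]
  [ -0.11    0.91   -0.04   -0.04   -0.02   -0.06   -0.03]
  [ -0.09   -0.06    0.90   -0.01   -0.06   -0.09   -0.08]
  [ -0.02   -0.01   -0.02    0.95   -0.03   -0.11   -0.08]
  [ -0.11   -0.08   -0.03   -0.04    0.96   -0.08   -0.02]
  [ -0.09   -0.08   -0.11   -0.11   -0.09    0.90   -0.06]
  [ -0.01   -0.05   -0.05   -0.01   -0.03   -0.11    0.97]
Leontief inverse L = M⁻¹:
  [  1.1385    0.0434    0.1272    0.0685    0.0611    0.1185    0.1082]
  [  0.1642    1.1254    0.0858    0.0714    0.0492    0.1159    0.0678]
  [  0.1590    0.1091    1.1617    0.0481    0.1007    0.1644    0.1269]
  [  0.0592    0.0421    0.0592    1.0801    0.0590    0.1635    0.1109]
  [  0.1673    0.1174    0.0776    0.0745    1.0713    0.1383    0.0589]
  [  0.1755    0.1402    0.1833    0.1611    0.1410    1.1977    0.1224]
  [  0.0541    0.0840    0.0894    0.0386    0.0581    0.1575    1.0589]
Total output x = L · d:
  x_0 = 1.1385·7 + 0.0434·61 + 0.1272·98 + 0.0685·41 + 0.0611·49 + 0.1185·62 + 0.1082·70 = 43.8106
  x_1 = 0.1642·7 + 1.1254·61 + 0.0858·98 + 0.0714·41 + 0.0492·49 + 0.1159·62 + 0.0678·70 = 95.4760
  x_2 = 0.1590·7 + 0.1091·61 + 1.1617·98 + 0.0481·41 + 0.1007·49 + 0.1644·62 + 0.1269·70 = 147.5944
  x_3 = 0.0592·7 + 0.0421·61 + 0.0592·98 + 1.0801·41 + 0.0590·49 + 0.1635·62 + 0.1109·70 = 73.8566
  x_4 = 0.1673·7 + 0.1174·61 + 0.0776·98 + 0.0745·41 + 1.0713·49 + 0.1383·62 + 0.0589·70 = 84.1848
  x_5 = 0.1755·7 + 0.1402·61 + 0.1833·98 + 0.1611·41 + 0.1410·49 + 1.1977·62 + 0.1224·70 = 124.0802
  x_6 = 0.0541·7 + 0.0840·61 + 0.0894·98 + 0.0386·41 + 0.0581·49 + 0.1575·62 + 1.0589·70 = 102.5820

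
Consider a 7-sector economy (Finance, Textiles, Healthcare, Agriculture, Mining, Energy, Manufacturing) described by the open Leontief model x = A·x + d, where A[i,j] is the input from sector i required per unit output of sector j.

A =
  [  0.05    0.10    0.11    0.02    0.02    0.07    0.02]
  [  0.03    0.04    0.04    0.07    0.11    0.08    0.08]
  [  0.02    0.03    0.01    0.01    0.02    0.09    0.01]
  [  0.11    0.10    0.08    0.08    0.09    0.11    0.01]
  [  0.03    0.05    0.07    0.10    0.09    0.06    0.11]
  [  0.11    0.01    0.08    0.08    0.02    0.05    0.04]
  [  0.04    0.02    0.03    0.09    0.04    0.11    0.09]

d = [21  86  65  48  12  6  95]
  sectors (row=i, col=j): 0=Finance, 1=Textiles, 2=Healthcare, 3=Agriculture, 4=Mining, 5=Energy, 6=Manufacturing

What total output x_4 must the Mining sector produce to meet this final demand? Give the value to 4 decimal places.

54.8265

Form M = I − A:
  [  0.95   -0.10   -0.11   -0.02   -0.02   -0.07   -0.02]
  [ -0.03    0.96   -0.04   -0.07   -0.11   -0.08   -0.08]
  [ -0.02   -0.03    0.99   -0.01   -0.02   -0.09   -0.01]
  [ -0.11   -0.10   -0.08    0.92   -0.09   -0.11   -0.01]
  [ -0.03   -0.05   -0.07   -0.10    0.91   -0.06   -0.11]
  [ -0.11   -0.01   -0.08   -0.08   -0.02    0.95   -0.04]
  [ -0.04   -0.02   -0.03   -0.09   -0.04   -0.11    0.91]
Leontief inverse L = M⁻¹:
  [  1.0838    0.1283    0.1450    0.0559    0.0528    0.1199    0.0490]
  [  0.0772    1.0778    0.0886    0.1261    0.1550    0.1436    0.1239]
  [  0.0421    0.0435    1.0316    0.0317    0.0356    0.1134    0.0257]
  [  0.1685    0.1516    0.1441    1.1412    0.1447    0.1867    0.0569]
  [  0.0824    0.0933    0.1222    0.1612    1.1405    0.1344    0.1569]
  [  0.1495    0.0469    0.1225    0.1159    0.0502    1.1033    0.0646]
  [  0.0891    0.0555    0.0768    0.1402    0.0774    0.1699    1.1250]
Total output x = L · d:
  x_0 = 1.0838·21 + 0.1283·86 + 0.1450·65 + 0.0559·48 + 0.0528·12 + 0.1199·6 + 0.0490·95 = 51.9026
  x_1 = 0.0772·21 + 1.0778·86 + 0.0886·65 + 0.1261·48 + 0.1550·12 + 0.1436·6 + 0.1239·95 = 120.6107
  x_2 = 0.0421·21 + 0.0435·86 + 1.0316·65 + 0.0317·48 + 0.0356·12 + 0.1134·6 + 0.0257·95 = 76.7475
  x_3 = 0.1685·21 + 0.1516·86 + 0.1441·65 + 1.1412·48 + 0.1447·12 + 0.1867·6 + 0.0569·95 = 88.9816
  x_4 = 0.0824·21 + 0.0933·86 + 0.1222·65 + 0.1612·48 + 1.1405·12 + 0.1344·6 + 0.1569·95 = 54.8265
  x_5 = 0.1495·21 + 0.0469·86 + 0.1225·65 + 0.1159·48 + 0.0502·12 + 1.1033·6 + 0.0646·95 = 34.0607
  x_6 = 0.0891·21 + 0.0555·86 + 0.0768·65 + 0.1402·48 + 0.0774·12 + 0.1699·6 + 1.1250·95 = 127.1855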